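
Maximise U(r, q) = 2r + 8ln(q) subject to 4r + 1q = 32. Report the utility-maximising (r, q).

r* = 4, q* = 16

MU_r = 2, MU_q = 8/q.
MRS = 2 ÷ (8/q).
Tangency: set MRS = p_r/p_q = 4/1 = 4.
MRS depends only on q: 0.25·q = 4 ⇒ q* = 4/0.25 = 16.
From the budget, 4·r = 32 − 1·16 = 16, so r* = 4.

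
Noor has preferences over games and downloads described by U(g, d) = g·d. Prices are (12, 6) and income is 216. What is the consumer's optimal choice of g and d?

MU_g = d and MU_d = g.
MRS = MU_g/MU_d = d/g.
Tangency: set MRS = p_g/p_d = 12/6 = 2.
So d/g = 2, i.e. d = 2·g.
Substitute into the budget 12·g + 6·d = 216: 24·g = 216, so g* = 9.
Then d* = 2·9 = 18.

g* = 9, d* = 18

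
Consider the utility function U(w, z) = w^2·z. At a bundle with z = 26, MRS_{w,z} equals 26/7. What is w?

MU_w = 2·w·z and MU_z = w^2.
MRS = MU_w/MU_z = (2/1)·z/w.
Substitute z = 26: MRS = 52/w. Setting 52/w = 26/7 gives w = 52/(26/7) = 14.

w = 14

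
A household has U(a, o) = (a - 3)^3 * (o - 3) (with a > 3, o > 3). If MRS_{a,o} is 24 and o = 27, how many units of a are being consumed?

MU_a = 3·(a−3)^2·(o−3), MU_o = (a−3)^3.
MRS = (3/1)·(o−3)/(a−3).
Substitute o = 27: MRS = 72/(a − 3). Setting this equal to 24 gives a − 3 = 72/24 = 3, so a = 6.

a = 6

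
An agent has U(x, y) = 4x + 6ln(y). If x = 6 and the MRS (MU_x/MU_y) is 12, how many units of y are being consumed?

MU_x = 4, MU_y = 6/y.
MRS = 4 ÷ (6/y).
MRS depends only on y: (2/3)·y = 12 ⇒ y = 12/(2/3) = 18.

y = 18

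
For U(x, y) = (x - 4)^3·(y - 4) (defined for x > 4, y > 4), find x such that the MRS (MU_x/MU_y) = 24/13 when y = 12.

MU_x = 3·(x−4)^2·(y−4), MU_y = (x−4)^3.
MRS = (3/1)·(y−4)/(x−4).
Substitute y = 12: MRS = 24/(x − 4). Setting this equal to 24/13 gives x − 4 = 24/(24/13) = 13, so x = 17.

x = 17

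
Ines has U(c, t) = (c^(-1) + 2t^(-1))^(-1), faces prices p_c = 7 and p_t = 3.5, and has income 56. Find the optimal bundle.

For CES with ρ = -1, MRS = (1/2)·(t/c)^2.
Tangency: set MRS = p_c/p_t = 7/3.5 = 2.
So (t/c)^2 = 4; taking the square root, t/c = 2, i.e. t = 2·c.
Substitute into the budget 7·c + 3.5·t = 56: 14·c = 56, so c* = 4 and t* = 2·4 = 8.

c* = 4, t* = 8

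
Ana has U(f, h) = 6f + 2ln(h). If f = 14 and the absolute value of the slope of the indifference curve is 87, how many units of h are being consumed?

MU_f = 6, MU_h = 2/h.
MRS = 6 ÷ (2/h).
MRS depends only on h: 3·h = 87 ⇒ h = 87/3 = 29.

h = 29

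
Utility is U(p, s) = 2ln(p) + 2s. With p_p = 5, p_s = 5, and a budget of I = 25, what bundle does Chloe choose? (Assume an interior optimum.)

MU_p = 2/p, MU_s = 2.
MRS = 2/p ÷ 2.
Tangency: set MRS = p_p/p_s = 5/5 = 1.
MRS depends only on p: 1/p = 1 ⇒ p* = 1/1 = 1.
From the budget, 5·s = 25 − 5·1 = 20, so s* = 4.

p* = 1, s* = 4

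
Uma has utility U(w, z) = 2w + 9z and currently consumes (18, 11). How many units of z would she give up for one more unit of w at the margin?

MU_w = 2, MU_z = 9, so MRS = 2/9 at every bundle.
At (18, 11): MRS = 2/9.
The indifference curve has slope −2/9 at this bundle.

MRS = 2/9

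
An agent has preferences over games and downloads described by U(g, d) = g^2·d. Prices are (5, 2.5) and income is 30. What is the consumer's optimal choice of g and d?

MU_g = 2·g·d and MU_d = g^2.
MRS = MU_g/MU_d = (2/1)·d/g.
Tangency: set MRS = p_g/p_d = 5/2.5 = 2.
So (2/1)·d/g = 2, i.e. d = g.
Substitute into the budget 5·g + 2.5·d = 30: 7.5·g = 30, so g* = 4.
Then d* = 4.

g* = 4, d* = 4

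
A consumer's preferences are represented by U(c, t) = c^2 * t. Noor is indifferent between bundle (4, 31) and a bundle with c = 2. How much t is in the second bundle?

t = 124

U(4, 31) = 496.
Set U(2, t) = 496 and solve.
With c = 2: 2^2 = 4, so t = 496/4 = 124.
Check: U(2, 124) = 496.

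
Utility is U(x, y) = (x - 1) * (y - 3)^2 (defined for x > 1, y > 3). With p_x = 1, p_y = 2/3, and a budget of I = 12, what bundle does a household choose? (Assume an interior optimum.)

x* = 4, y* = 12

MU_x = (y−3)^2, MU_y = 2·(x−1)·(y−3).
MRS = (1/2)·(y−3)/(x−1).
Tangency: set MRS = p_x/p_y = 1/(2/3) = 1.5.
So (1/2)·(y − 3)/(x − 1) = 1.5, i.e. (y − 3) = 3·(x − 1).
Rewrite the budget in excess-of-subsistence terms: 1·(x − 1) + (2/3)·(y − 3) = 12 − 1·1 − (2/3)·3 = 9.
Substituting, 3·(x − 1) = 9, so x − 1 = 3 and x* = 4.
Then y − 3 = 3·3 = 9, so y* = 12.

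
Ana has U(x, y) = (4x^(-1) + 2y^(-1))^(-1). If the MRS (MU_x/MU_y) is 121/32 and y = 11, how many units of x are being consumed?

For CES with ρ = -1, MRS = (4/2)·(y/x)^2.
Setting (4/2)·(11/x)^2 = 121/32 gives (11/x)^2 = 121/64, so 11/x = 1.375 and x = 8.

x = 8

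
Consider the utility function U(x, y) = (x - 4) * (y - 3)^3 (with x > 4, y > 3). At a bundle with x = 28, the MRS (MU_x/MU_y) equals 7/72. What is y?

y = 10

MU_x = (y−3)^3, MU_y = 3·(x−4)·(y−3)^2.
MRS = (1/3)·(y−3)/(x−4).
Substitute x = 28: MRS = (y − 3)/72. Setting this equal to 7/72 gives y − 3 = (7/72)·72 = 7, so y = 10.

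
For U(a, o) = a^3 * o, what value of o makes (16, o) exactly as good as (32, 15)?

U(32, 15) = 491520.
Set U(16, o) = 491520 and solve.
With a = 16: 16^3 = 4096, so o = 491520/4096 = 120.
Check: U(16, 120) = 491520.

o = 120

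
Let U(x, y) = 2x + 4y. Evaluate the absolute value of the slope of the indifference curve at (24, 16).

MRS = 0.5

MU_x = 2, MU_y = 4, so MRS = 2/4 = 0.5 at every bundle.
At (24, 16): MRS = 0.5.
That is, one extra unit of x is worth 0.5 units of y at the margin.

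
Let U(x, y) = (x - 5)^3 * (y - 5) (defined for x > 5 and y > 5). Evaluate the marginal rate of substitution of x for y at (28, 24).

MU_x = 3·(x−5)^2·(y−5), MU_y = (x−5)^3.
MRS = (3/1)·(y−5)/(x−5).
At (28, 24): MRS = 57/23.
The indifference curve has slope −57/23 at this bundle.

MRS = 57/23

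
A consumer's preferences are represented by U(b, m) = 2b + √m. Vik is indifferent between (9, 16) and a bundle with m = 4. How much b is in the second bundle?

U(9, 16) = 22.
Set U(b, 4) = 22 and solve.
With m = 4: √4 = 2, so 2b = 22 − 2 = 20 and b = 10.
Check: U(10, 4) = 22.

b = 10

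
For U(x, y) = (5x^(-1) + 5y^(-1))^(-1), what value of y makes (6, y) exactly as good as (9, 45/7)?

y = 10

U depends on (x, y) only through S = 5x^(-1) + 5y^(-1), so equal utility means equal S. At (9, 45/7): S = 4/3.
With x = 6: 5·6^(-1) = 5/6, so 5y^(-1) = 4/3 − 5/6 = 0.5, i.e. y^(-1) = 0.1.
Hence y = 1/0.1 = 10.
Check: U(6, 10) = 0.75.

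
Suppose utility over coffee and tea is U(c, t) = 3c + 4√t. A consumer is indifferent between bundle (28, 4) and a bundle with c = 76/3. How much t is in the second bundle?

U(28, 4) = 92.
Set U(76/3, t) = 92 and solve.
With c = 76/3: 4√t = 92 − 3·76/3 = 16, so √t = 4 and t = 16.
Check: U(76/3, 16) = 92.

t = 16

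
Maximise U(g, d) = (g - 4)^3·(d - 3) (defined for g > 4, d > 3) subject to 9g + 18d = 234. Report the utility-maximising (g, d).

MU_g = 3·(g−4)^2·(d−3), MU_d = (g−4)^3.
MRS = (3/1)·(d−3)/(g−4).
Tangency: set MRS = p_g/p_d = 9/18 = 0.5.
So (3/1)·(d − 3)/(g − 4) = 0.5, i.e. (d − 3) = (1/6)·(g − 4).
Rewrite the budget in excess-of-subsistence terms: 9·(g − 4) + 18·(d − 3) = 234 − 9·4 − 18·3 = 144.
Substituting, 12·(g − 4) = 144, so g − 4 = 12 and g* = 16.
Then d − 3 = (1/6)·12 = 2, so d* = 5.

g* = 16, d* = 5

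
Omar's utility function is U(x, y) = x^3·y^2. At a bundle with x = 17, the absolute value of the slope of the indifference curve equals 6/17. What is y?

MU_x = 3·x^2·y^2 and MU_y = 2·x^3·y.
MRS = MU_x/MU_y = (3/2)·y/x.
Substitute x = 17: MRS = y/(34/3). Setting y/(34/3) = 6/17 gives y = (6/17)·(34/3) = 4.

y = 4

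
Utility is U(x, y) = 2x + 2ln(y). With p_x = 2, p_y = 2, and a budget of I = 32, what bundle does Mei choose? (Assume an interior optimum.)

x* = 15, y* = 1

MU_x = 2, MU_y = 2/y.
MRS = 2 ÷ (2/y).
Tangency: set MRS = p_x/p_y = 2/2 = 1.
MRS depends only on y: y = 1 ⇒ y* = 1.
From the budget, 2·x = 32 − 2·1 = 30, so x* = 15.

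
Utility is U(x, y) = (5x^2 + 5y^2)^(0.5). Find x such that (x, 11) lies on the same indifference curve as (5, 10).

U depends on (x, y) only through S = 5x^2 + 5y^2, so equal utility means equal S. At (5, 10): S = 625.
With y = 11: 5·11^2 = 605, so 5x^2 = 625 − 605 = 20, i.e. x^2 = 4.
Hence x = √4 = 2.
Check: U(2, 11) = 25.

x = 2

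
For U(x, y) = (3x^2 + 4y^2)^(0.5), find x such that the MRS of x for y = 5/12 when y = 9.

x = 5

For CES with ρ = 2, MRS = (3/4)·(y/x)^(-1).
Setting (3/4)·(9/x)^(-1) = 5/12 gives (9/x)^(-1) = 5/9, so 9/x = 1.8 and x = 5.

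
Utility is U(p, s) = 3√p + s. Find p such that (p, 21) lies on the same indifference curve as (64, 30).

p = 121

U(64, 30) = 54.
Set U(p, 21) = 54 and solve.
With s = 21: 3√p = 54 − 21 = 33, so √p = 11 and p = 121.
Check: U(121, 21) = 54.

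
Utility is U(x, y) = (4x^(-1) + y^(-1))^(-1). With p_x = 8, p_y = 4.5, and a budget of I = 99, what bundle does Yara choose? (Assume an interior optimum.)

For CES with ρ = -1, MRS = (4/1)·(y/x)^2.
Tangency: set MRS = p_x/p_y = 8/4.5 = 16/9.
So (y/x)^2 = 4/9; taking the square root, y/x = 2/3, i.e. y = (2/3)·x.
Substitute into the budget 8·x + 4.5·y = 99: 11·x = 99, so x* = 9 and y* = (2/3)·9 = 6.

x* = 9, y* = 6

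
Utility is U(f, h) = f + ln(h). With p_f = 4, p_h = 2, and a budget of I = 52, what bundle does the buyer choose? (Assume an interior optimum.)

MU_f = 1, MU_h = 1/h.
MRS = 1 ÷ (1/h).
Tangency: set MRS = p_f/p_h = 4/2 = 2.
MRS depends only on h: h = 2 ⇒ h* = 2.
From the budget, 4·f = 52 − 2·2 = 48, so f* = 12.

f* = 12, h* = 2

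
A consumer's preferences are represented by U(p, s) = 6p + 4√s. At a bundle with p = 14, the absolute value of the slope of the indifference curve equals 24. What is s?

s = 64

MU_p = 6, MU_s = 4/(2√s).
MRS = 6 ÷ (4/(2√s)).
MRS depends only on s: 3·√s = 24 ⇒ √s = 24/3 = 8 ⇒ s = 64.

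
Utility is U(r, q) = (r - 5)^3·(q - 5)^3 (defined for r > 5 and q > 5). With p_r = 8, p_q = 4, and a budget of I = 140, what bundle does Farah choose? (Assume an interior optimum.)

MU_r = 3·(r−5)^2·(q−5)^3, MU_q = 3·(r−5)^3·(q−5)^2.
MRS = (q−5)/(r−5).
Tangency: set MRS = p_r/p_q = 8/4 = 2.
So (q − 5)/(r − 5) = 2, i.e. (q − 5) = 2·(r − 5).
Rewrite the budget in excess-of-subsistence terms: 8·(r − 5) + 4·(q − 5) = 140 − 8·5 − 4·5 = 80.
Substituting, 16·(r − 5) = 80, so r − 5 = 5 and r* = 10.
Then q − 5 = 2·5 = 10, so q* = 15.

r* = 10, q* = 15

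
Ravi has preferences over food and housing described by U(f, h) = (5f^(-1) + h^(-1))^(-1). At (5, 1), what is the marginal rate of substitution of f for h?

MRS = 0.2

For CES with ρ = -1, MRS = (5/1)·(h/f)^2.
At (5, 1): MRS = 0.2.
So at (5, 1) the consumer would give up 0.2 units of h for one more unit of f.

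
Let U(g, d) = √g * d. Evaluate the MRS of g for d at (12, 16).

MRS = 2/3

MU_g = 0.5·g^(-0.5)·d and MU_d = √g.
MRS = MU_g/MU_d = (0.5)·d/g.
At (12, 16): MRS = 2/3.
That is, one extra unit of g is worth 2/3 units of d at the margin.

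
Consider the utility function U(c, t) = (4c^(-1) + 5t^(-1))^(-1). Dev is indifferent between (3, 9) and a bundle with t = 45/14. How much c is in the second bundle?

c = 12

U depends on (c, t) only through S = 4c^(-1) + 5t^(-1), so equal utility means equal S. At (3, 9): S = 17/9.
With t = 45/14: 5·(45/14)^(-1) = 14/9, so 4c^(-1) = 17/9 − 14/9 = 1/3, i.e. c^(-1) = 1/12.
Hence c = 1/(1/12) = 12.
Check: U(12, 45/14) = 0.5294.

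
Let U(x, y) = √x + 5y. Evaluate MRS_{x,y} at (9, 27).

MRS = 1/30

MU_x = 1/(2√x), MU_y = 5.
MRS = 1/(2√x) ÷ 5.
At (9, 27): MRS = 1/30.
So at (9, 27) the consumer would give up 1/30 units of y for one more unit of x.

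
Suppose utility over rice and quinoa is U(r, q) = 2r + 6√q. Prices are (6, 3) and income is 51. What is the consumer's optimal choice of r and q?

r* = 4, q* = 9

MU_r = 2, MU_q = 6/(2√q).
MRS = 2 ÷ (6/(2√q)).
Tangency: set MRS = p_r/p_q = 6/3 = 2.
MRS depends only on q: (2/3)·√q = 2 ⇒ √q = 2/(2/3) = 3 ⇒ q* = 9.
From the budget, 6·r = 51 − 3·9 = 24, so r* = 4.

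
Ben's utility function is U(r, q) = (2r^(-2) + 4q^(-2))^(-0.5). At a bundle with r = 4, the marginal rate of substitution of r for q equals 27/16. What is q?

For CES with ρ = -2, MRS = (2/4)·(q/r)^3.
Setting (2/4)·(q/4)^3 = 27/16 gives (q/4)^3 = 3.375, so q/4 = 1.5 and q = 6.

q = 6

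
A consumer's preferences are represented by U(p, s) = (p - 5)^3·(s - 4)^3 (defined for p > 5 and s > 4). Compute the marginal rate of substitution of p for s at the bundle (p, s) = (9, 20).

MRS = 4

MU_p = 3·(p−5)^2·(s−4)^3, MU_s = 3·(p−5)^3·(s−4)^2.
MRS = (s−4)/(p−5).
At (9, 20): MRS = 4.
The indifference curve has slope −4 at this bundle.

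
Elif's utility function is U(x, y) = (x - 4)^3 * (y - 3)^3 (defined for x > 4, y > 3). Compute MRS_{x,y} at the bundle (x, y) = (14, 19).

MRS = 1.6

MU_x = 3·(x−4)^2·(y−3)^3, MU_y = 3·(x−4)^3·(y−3)^2.
MRS = (y−3)/(x−4).
At (14, 19): MRS = 1.6.
That is, one extra unit of x is worth 1.6 units of y at the margin.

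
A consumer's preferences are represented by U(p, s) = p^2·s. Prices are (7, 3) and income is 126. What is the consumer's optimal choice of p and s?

MU_p = 2·p·s and MU_s = p^2.
MRS = MU_p/MU_s = (2/1)·s/p.
Tangency: set MRS = p_p/p_s = 7/3.
So (2/1)·s/p = 7/3, i.e. s = (7/6)·p.
Substitute into the budget 7·p + 3·s = 126: 10.5·p = 126, so p* = 12.
Then s* = (7/6)·12 = 14.

p* = 12, s* = 14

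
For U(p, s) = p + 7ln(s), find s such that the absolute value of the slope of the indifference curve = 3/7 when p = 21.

s = 3

MU_p = 1, MU_s = 7/s.
MRS = 1 ÷ (7/s).
MRS depends only on s: (1/7)·s = 3/7 ⇒ s = (3/7)/(1/7) = 3.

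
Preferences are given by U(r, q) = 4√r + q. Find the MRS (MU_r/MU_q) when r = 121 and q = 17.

MRS = 2/11

MU_r = 4/(2√r), MU_q = 1.
MRS = 4/(2√r) ÷ 1.
At (121, 17): MRS = 2/11.
So at (121, 17) the consumer would give up 2/11 units of q for one more unit of r.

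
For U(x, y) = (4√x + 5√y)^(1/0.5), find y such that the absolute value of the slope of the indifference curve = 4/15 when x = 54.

For CES with ρ = 0.5, MRS = (4/5)·√(y/x).
Setting (4/5)·√(y/54) = 4/15 gives √(y/54) = 1/3, so y/54 = 1/9 and y = 6.

y = 6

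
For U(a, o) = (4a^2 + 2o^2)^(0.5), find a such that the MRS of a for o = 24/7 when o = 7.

a = 12

For CES with ρ = 2, MRS = (4/2)·(o/a)^(-1).
Setting (4/2)·(7/a)^(-1) = 24/7 gives (7/a)^(-1) = 12/7, so 7/a = 7/12 and a = 12.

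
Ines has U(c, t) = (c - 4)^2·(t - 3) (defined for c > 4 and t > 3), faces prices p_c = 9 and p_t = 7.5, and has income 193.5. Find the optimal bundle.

MU_c = 2·(c−4)·(t−3), MU_t = (c−4)^2.
MRS = (2/1)·(t−3)/(c−4).
Tangency: set MRS = p_c/p_t = 9/7.5 = 1.2.
So (2/1)·(t − 3)/(c − 4) = 1.2, i.e. (t − 3) = 0.6·(c − 4).
Rewrite the budget in excess-of-subsistence terms: 9·(c − 4) + 7.5·(t − 3) = 193.5 − 9·4 − 7.5·3 = 135.
Substituting, 13.5·(c − 4) = 135, so c − 4 = 10 and c* = 14.
Then t − 3 = 0.6·10 = 6, so t* = 9.

c* = 14, t* = 9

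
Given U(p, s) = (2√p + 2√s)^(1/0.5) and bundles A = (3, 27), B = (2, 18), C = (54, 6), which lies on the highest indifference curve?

Bundle C

Evaluate utility at each bundle:
U(A) = 192.000.
U(B) = 128.000.
U(C) = 384.000.
Highest utility is C, so C ≻ A ≻ B.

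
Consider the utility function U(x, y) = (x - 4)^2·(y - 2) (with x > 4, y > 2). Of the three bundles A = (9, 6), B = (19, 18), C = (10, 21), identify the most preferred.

Bundle B

Evaluate utility at each bundle:
U(A) = 100.
U(B) = 3600.
U(C) = 684.
Highest utility is B, so B ≻ C ≻ A.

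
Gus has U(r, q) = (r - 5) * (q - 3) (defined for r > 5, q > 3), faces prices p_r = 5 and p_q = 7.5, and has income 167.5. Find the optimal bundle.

MU_r = (q−3), MU_q = (r−5).
MRS = (q−3)/(r−5).
Tangency: set MRS = p_r/p_q = 5/7.5 = 2/3.
So (q − 3)/(r − 5) = 2/3, i.e. (q − 3) = (2/3)·(r − 5).
Rewrite the budget in excess-of-subsistence terms: 5·(r − 5) + 7.5·(q − 3) = 167.5 − 5·5 − 7.5·3 = 120.
Substituting, 10·(r − 5) = 120, so r − 5 = 12 and r* = 17.
Then q − 3 = (2/3)·12 = 8, so q* = 11.

r* = 17, q* = 11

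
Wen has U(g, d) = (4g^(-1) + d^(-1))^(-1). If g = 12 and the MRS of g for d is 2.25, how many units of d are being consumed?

d = 9

For CES with ρ = -1, MRS = (4/1)·(d/g)^2.
Setting (4/1)·(d/12)^2 = 2.25 gives (d/12)^2 = 9/16, so d/12 = 0.75 and d = 9.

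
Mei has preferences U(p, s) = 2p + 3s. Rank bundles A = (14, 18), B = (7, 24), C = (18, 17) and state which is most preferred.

Bundle C

Evaluate utility at each bundle:
U(A) = 82.
U(B) = 86.
U(C) = 87.
Highest utility is C, so C ≻ B ≻ A.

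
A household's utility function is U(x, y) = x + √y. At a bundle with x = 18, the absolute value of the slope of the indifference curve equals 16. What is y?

MU_x = 1, MU_y = 1/(2√y).
MRS = 1 ÷ (1/(2√y)).
MRS depends only on y: 2·√y = 16 ⇒ √y = 16/2 = 8 ⇒ y = 64.

y = 64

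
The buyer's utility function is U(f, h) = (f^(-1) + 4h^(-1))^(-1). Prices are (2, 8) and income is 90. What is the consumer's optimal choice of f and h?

For CES with ρ = -1, MRS = (1/4)·(h/f)^2.
Tangency: set MRS = p_f/p_h = 2/8 = 0.25.
So (h/f)^2 = 1; taking the square root, h/f = 1, i.e. h = f.
Substitute into the budget 2·f + 8·h = 90: 10·f = 90, so f* = 9 and h* = 9.

f* = 9, h* = 9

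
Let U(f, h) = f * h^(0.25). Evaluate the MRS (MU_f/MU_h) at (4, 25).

MRS = 25

MU_f = h^(0.25) and MU_h = 0.25·f·h^(-0.75).
MRS = MU_f/MU_h = (4)·h/f.
At (4, 25): MRS = 25.
That is, one extra unit of f is worth 25 units of h at the margin.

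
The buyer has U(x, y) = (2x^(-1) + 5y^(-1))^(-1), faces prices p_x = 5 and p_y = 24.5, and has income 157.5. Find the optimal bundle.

x* = 7, y* = 5

For CES with ρ = -1, MRS = (2/5)·(y/x)^2.
Tangency: set MRS = p_x/p_y = 5/24.5 = 10/49.
So (y/x)^2 = 25/49; taking the square root, y/x = 5/7, i.e. y = (5/7)·x.
Substitute into the budget 5·x + 24.5·y = 157.5: 22.5·x = 157.5, so x* = 7 and y* = (5/7)·7 = 5.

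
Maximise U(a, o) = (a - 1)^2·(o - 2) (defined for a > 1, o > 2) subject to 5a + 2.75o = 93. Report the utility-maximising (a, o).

a* = 12, o* = 12

MU_a = 2·(a−1)·(o−2), MU_o = (a−1)^2.
MRS = (2/1)·(o−2)/(a−1).
Tangency: set MRS = p_a/p_o = 5/2.75 = 20/11.
So (2/1)·(o − 2)/(a − 1) = 20/11, i.e. (o − 2) = (10/11)·(a − 1).
Rewrite the budget in excess-of-subsistence terms: 5·(a − 1) + 2.75·(o − 2) = 93 − 5·1 − 2.75·2 = 82.5.
Substituting, 7.5·(a − 1) = 82.5, so a − 1 = 11 and a* = 12.
Then o − 2 = (10/11)·11 = 10, so o* = 12.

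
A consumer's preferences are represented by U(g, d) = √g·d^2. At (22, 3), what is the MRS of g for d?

MU_g = 0.5·g^(-0.5)·d^2 and MU_d = 2·√g·d.
MRS = MU_g/MU_d = (0.25)·d/g.
At (22, 3): MRS = 3/88.
That is, one extra unit of g is worth 3/88 units of d at the margin.

MRS = 3/88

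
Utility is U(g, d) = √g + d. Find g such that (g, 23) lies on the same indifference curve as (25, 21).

g = 9

U(25, 21) = 26.
Set U(g, 23) = 26 and solve.
With d = 23: √g = 26 − 23 = 3, so √g = 3 and g = 9.
Check: U(9, 23) = 26.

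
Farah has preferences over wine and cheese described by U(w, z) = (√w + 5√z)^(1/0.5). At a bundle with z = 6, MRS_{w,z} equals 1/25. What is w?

w = 150

For CES with ρ = 0.5, MRS = (1/5)·√(z/w).
Setting (1/5)·√(6/w) = 1/25 gives √(6/w) = 0.2, so 6/w = 1/25 and w = 150.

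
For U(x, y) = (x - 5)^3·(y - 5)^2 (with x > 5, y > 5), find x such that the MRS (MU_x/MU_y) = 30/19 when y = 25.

x = 24

MU_x = 3·(x−5)^2·(y−5)^2, MU_y = 2·(x−5)^3·(y−5).
MRS = (3/2)·(y−5)/(x−5).
Substitute y = 25: MRS = 30/(x − 5). Setting this equal to 30/19 gives x − 5 = 30/(30/19) = 19, so x = 24.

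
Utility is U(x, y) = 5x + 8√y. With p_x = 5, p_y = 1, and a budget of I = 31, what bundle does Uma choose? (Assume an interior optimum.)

MU_x = 5, MU_y = 8/(2√y).
MRS = 5 ÷ (8/(2√y)).
Tangency: set MRS = p_x/p_y = 5/1 = 5.
MRS depends only on y: 1.25·√y = 5 ⇒ √y = 5/1.25 = 4 ⇒ y* = 16.
From the budget, 5·x = 31 − 1·16 = 15, so x* = 3.

x* = 3, y* = 16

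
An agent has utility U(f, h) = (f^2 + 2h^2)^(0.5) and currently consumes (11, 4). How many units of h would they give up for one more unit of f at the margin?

MRS = 1.375

For CES with ρ = 2, MRS = (1/2)·(h/f)^(-1).
At (11, 4): MRS = 1.375.
So at (11, 4) the consumer would give up 1.375 units of h for one more unit of f.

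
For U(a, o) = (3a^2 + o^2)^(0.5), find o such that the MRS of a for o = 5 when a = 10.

For CES with ρ = 2, MRS = (3/1)·(o/a)^(-1).
Setting (3/1)·(o/10)^(-1) = 5 gives (o/10)^(-1) = 5/3, so o/10 = 0.6 and o = 6.

o = 6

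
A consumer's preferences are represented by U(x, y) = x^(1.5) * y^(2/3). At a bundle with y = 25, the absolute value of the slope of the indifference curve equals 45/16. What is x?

MU_x = 1.5·√x·y^(2/3) and MU_y = 2/3·x^(1.5)·y^(-1/3).
MRS = MU_x/MU_y = (2.25)·y/x.
Substitute y = 25: MRS = 56.25/x. Setting 56.25/x = 45/16 gives x = 56.25/(45/16) = 20.

x = 20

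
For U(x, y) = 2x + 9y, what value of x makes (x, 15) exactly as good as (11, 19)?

U(11, 19) = 193.
Set U(x, 15) = 193 and solve.
2x + 9·15 = 193 ⇒ 2x = 58 ⇒ x = 29.
Check: U(29, 15) = 193.

x = 29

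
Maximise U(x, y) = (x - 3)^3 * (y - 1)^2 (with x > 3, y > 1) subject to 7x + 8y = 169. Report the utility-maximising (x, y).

MU_x = 3·(x−3)^2·(y−1)^2, MU_y = 2·(x−3)^3·(y−1).
MRS = (3/2)·(y−1)/(x−3).
Tangency: set MRS = p_x/p_y = 7/8 = 0.875.
So (3/2)·(y − 1)/(x − 3) = 0.875, i.e. (y − 1) = (7/12)·(x − 3).
Rewrite the budget in excess-of-subsistence terms: 7·(x − 3) + 8·(y − 1) = 169 − 7·3 − 8·1 = 140.
Substituting, (35/3)·(x − 3) = 140, so x − 3 = 12 and x* = 15.
Then y − 1 = (7/12)·12 = 7, so y* = 8.

x* = 15, y* = 8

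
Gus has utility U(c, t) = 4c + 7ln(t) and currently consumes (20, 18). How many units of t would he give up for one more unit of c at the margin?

MRS = 72/7

MU_c = 4, MU_t = 7/t.
MRS = 4 ÷ (7/t).
At (20, 18): MRS = 72/7.
That is, one extra unit of c is worth 72/7 units of t at the margin.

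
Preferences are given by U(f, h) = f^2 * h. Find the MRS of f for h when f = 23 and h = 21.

MRS = 42/23

MU_f = 2·f·h and MU_h = f^2.
MRS = MU_f/MU_h = (2/1)·h/f.
At (23, 21): MRS = 42/23.
The indifference curve has slope −42/23 at this bundle.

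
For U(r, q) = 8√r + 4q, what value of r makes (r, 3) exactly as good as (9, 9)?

U(9, 9) = 60.
Set U(r, 3) = 60 and solve.
With q = 3: 8√r = 60 − 4·3 = 48, so √r = 6 and r = 36.
Check: U(36, 3) = 60.

r = 36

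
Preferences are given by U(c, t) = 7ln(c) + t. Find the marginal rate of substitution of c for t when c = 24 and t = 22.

MRS = 7/24

MU_c = 7/c, MU_t = 1.
MRS = 7/c ÷ 1.
At (24, 22): MRS = 7/24.
That is, one extra unit of c is worth 7/24 units of t at the margin.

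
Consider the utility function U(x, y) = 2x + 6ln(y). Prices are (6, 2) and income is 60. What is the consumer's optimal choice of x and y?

x* = 7, y* = 9

MU_x = 2, MU_y = 6/y.
MRS = 2 ÷ (6/y).
Tangency: set MRS = p_x/p_y = 6/2 = 3.
MRS depends only on y: (1/3)·y = 3 ⇒ y* = 3/(1/3) = 9.
From the budget, 6·x = 60 − 2·9 = 42, so x* = 7.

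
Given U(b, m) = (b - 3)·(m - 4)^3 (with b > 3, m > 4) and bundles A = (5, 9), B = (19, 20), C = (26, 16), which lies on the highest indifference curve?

Evaluate utility at each bundle:
U(A) = 250.
U(B) = 65536.
U(C) = 39744.
Highest utility is B, so B ≻ C ≻ A.

Bundle B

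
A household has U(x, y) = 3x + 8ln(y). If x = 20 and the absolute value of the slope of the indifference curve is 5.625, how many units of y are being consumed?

y = 15

MU_x = 3, MU_y = 8/y.
MRS = 3 ÷ (8/y).
MRS depends only on y: 0.375·y = 5.625 ⇒ y = 5.625/0.375 = 15.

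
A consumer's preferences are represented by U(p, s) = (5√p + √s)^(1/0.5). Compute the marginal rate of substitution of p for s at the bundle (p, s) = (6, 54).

For CES with ρ = 0.5, MRS = (5/1)·√(s/p).
At (6, 54): MRS = 15.
The indifference curve has slope −15 at this bundle.

MRS = 15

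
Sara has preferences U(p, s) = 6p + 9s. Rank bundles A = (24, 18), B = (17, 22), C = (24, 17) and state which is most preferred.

Bundle A

Evaluate utility at each bundle:
U(A) = 306.
U(B) = 300.
U(C) = 297.
Highest utility is A, so A ≻ B ≻ C.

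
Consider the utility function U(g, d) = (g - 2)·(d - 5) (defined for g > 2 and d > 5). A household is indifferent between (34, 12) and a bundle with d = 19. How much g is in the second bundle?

U(34, 12) = 224.
Set U(g, 19) = 224 and solve.
With d = 19: (19 − 5) = 14, so (g − 2) = 224/14 = 16.
So g = 2 + 16 = 18.
Check: U(18, 19) = 224.

g = 18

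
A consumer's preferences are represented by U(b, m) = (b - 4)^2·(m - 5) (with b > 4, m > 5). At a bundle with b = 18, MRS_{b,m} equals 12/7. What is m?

m = 17

MU_b = 2·(b−4)·(m−5), MU_m = (b−4)^2.
MRS = (2/1)·(m−5)/(b−4).
Substitute b = 18: MRS = (m − 5)/7. Setting this equal to 12/7 gives m − 5 = (12/7)·7 = 12, so m = 17.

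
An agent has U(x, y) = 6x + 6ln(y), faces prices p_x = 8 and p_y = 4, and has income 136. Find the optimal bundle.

x* = 16, y* = 2

MU_x = 6, MU_y = 6/y.
MRS = 6 ÷ (6/y).
Tangency: set MRS = p_x/p_y = 8/4 = 2.
MRS depends only on y: y = 2 ⇒ y* = 2.
From the budget, 8·x = 136 − 4·2 = 128, so x* = 16.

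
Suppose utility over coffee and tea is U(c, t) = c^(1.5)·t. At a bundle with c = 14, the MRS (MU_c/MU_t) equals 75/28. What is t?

t = 25

MU_c = 1.5·√c·t and MU_t = c^(1.5).
MRS = MU_c/MU_t = (1.5)·t/c.
Substitute c = 14: MRS = t/(28/3). Setting t/(28/3) = 75/28 gives t = (75/28)·(28/3) = 25.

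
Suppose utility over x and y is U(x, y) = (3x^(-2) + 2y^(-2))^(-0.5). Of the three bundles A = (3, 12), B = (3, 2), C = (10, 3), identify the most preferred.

Bundle C

Evaluate utility at each bundle:
U(A) = 1.697.
U(B) = 1.095.
U(C) = 1.991.
Highest utility is C, so C ≻ A ≻ B.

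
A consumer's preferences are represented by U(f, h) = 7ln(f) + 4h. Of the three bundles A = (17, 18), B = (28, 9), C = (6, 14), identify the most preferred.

Bundle A

Evaluate utility at each bundle:
U(A) = 91.832.
U(B) = 59.325.
U(C) = 68.542.
Highest utility is A, so A ≻ C ≻ B.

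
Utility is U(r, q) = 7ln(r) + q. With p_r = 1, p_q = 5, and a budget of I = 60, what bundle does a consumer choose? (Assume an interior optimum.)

MU_r = 7/r, MU_q = 1.
MRS = 7/r ÷ 1.
Tangency: set MRS = p_r/p_q = 1/5 = 0.2.
MRS depends only on r: 7/r = 0.2 ⇒ r* = 7/0.2 = 35.
From the budget, 5·q = 60 − 1·35 = 25, so q* = 5.

r* = 35, q* = 5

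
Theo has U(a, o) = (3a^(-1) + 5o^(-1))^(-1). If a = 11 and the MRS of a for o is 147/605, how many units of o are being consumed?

For CES with ρ = -1, MRS = (3/5)·(o/a)^2.
Setting (3/5)·(o/11)^2 = 147/605 gives (o/11)^2 = 49/121, so o/11 = 7/11 and o = 7.

o = 7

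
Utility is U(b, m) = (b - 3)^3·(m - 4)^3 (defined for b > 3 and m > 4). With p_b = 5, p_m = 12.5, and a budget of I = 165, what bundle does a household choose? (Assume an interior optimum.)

MU_b = 3·(b−3)^2·(m−4)^3, MU_m = 3·(b−3)^3·(m−4)^2.
MRS = (m−4)/(b−3).
Tangency: set MRS = p_b/p_m = 5/12.5 = 0.4.
So (m − 4)/(b − 3) = 0.4, i.e. (m − 4) = 0.4·(b − 3).
Rewrite the budget in excess-of-subsistence terms: 5·(b − 3) + 12.5·(m − 4) = 165 − 5·3 − 12.5·4 = 100.
Substituting, 10·(b − 3) = 100, so b − 3 = 10 and b* = 13.
Then m − 4 = 0.4·10 = 4, so m* = 8.

b* = 13, m* = 8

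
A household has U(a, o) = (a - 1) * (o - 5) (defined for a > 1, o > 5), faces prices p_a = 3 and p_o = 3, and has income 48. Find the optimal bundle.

a* = 6, o* = 10

MU_a = (o−5), MU_o = (a−1).
MRS = (o−5)/(a−1).
Tangency: set MRS = p_a/p_o = 3/3 = 1.
So (o − 5)/(a − 1) = 1, i.e. (o − 5) = (a − 1).
Rewrite the budget in excess-of-subsistence terms: 3·(a − 1) + 3·(o − 5) = 48 − 3·1 − 3·5 = 30.
Substituting, 6·(a − 1) = 30, so a − 1 = 5 and a* = 6.
Then o − 5 = 5, so o* = 10.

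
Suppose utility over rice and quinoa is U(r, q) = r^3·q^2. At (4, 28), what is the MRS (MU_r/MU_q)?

MU_r = 3·r^2·q^2 and MU_q = 2·r^3·q.
MRS = MU_r/MU_q = (3/2)·q/r.
At (4, 28): MRS = 10.5.
So at (4, 28) the consumer would give up 10.5 units of q for one more unit of r.

MRS = 10.5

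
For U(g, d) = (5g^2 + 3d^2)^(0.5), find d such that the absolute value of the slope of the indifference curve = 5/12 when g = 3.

For CES with ρ = 2, MRS = (5/3)·(d/g)^(-1).
Setting (5/3)·(d/3)^(-1) = 5/12 gives (d/3)^(-1) = 0.25, so d/3 = 4 and d = 12.

d = 12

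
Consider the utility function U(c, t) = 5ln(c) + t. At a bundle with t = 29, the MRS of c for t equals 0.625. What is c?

c = 8

MU_c = 5/c, MU_t = 1.
MRS = 5/c ÷ 1.
MRS depends only on c: 5/c = 0.625 ⇒ c = 5/0.625 = 8.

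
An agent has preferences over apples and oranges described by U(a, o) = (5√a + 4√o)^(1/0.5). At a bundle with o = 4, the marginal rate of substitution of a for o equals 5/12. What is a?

a = 36

For CES with ρ = 0.5, MRS = (5/4)·√(o/a).
Setting (5/4)·√(4/a) = 5/12 gives √(4/a) = 1/3, so 4/a = 1/9 and a = 36.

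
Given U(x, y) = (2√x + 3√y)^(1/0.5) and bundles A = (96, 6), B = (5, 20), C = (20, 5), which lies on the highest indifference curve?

Evaluate utility at each bundle:
U(A) = 726.000.
U(B) = 320.000.
U(C) = 245.000.
Highest utility is A, so A ≻ B ≻ C.

Bundle A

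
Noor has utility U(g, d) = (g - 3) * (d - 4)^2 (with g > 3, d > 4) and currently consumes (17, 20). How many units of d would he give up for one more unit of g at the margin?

MRS = 4/7

MU_g = (d−4)^2, MU_d = 2·(g−3)·(d−4).
MRS = (1/2)·(d−4)/(g−3).
At (17, 20): MRS = 4/7.
The indifference curve has slope −4/7 at this bundle.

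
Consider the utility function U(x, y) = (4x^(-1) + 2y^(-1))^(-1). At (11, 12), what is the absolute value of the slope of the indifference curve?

MRS = 288/121

For CES with ρ = -1, MRS = (4/2)·(y/x)^2.
At (11, 12): MRS = 288/121.
The indifference curve has slope −288/121 at this bundle.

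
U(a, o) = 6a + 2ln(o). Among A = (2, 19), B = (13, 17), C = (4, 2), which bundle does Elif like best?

Bundle B

Evaluate utility at each bundle:
U(A) = 17.889.
U(B) = 83.666.
U(C) = 25.386.
Highest utility is B, so B ≻ C ≻ A.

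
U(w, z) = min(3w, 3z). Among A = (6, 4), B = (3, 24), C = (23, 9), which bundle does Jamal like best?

Evaluate utility at each bundle:
U(A) = 12.
U(B) = 9.
U(C) = 27.
Highest utility is C, so C ≻ A ≻ B.

Bundle C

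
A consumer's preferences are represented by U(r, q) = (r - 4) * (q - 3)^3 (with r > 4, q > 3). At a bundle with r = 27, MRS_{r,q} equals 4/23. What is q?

q = 15

MU_r = (q−3)^3, MU_q = 3·(r−4)·(q−3)^2.
MRS = (1/3)·(q−3)/(r−4).
Substitute r = 27: MRS = (q − 3)/69. Setting this equal to 4/23 gives q − 3 = (4/23)·69 = 12, so q = 15.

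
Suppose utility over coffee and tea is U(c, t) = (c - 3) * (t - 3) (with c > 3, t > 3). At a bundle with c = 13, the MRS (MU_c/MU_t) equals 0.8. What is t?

t = 11

MU_c = (t−3), MU_t = (c−3).
MRS = (t−3)/(c−3).
Substitute c = 13: MRS = (t − 3)/10. Setting this equal to 0.8 gives t − 3 = 0.8·10 = 8, so t = 11.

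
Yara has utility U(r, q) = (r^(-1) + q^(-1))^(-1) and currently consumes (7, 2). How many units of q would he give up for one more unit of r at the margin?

For CES with ρ = -1, MRS = (q/r)^2.
At (7, 2): MRS = 4/49.
The indifference curve has slope −4/49 at this bundle.

MRS = 4/49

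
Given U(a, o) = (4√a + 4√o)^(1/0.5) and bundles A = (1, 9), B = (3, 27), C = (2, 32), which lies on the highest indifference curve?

Evaluate utility at each bundle:
U(A) = 256.000.
U(B) = 768.000.
U(C) = 800.000.
Highest utility is C, so C ≻ B ≻ A.

Bundle C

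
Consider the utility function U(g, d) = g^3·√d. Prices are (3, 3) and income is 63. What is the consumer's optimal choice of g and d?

g* = 18, d* = 3

MU_g = 3·g^2·√d and MU_d = 0.5·g^3·d^(-0.5).
MRS = MU_g/MU_d = (6)·d/g.
Tangency: set MRS = p_g/p_d = 3/3 = 1.
So (6)·d/g = 1, i.e. d = (1/6)·g.
Substitute into the budget 3·g + 3·d = 63: 3.5·g = 63, so g* = 18.
Then d* = (1/6)·18 = 3.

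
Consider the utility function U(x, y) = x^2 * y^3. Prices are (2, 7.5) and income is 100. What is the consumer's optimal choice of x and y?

x* = 20, y* = 8

MU_x = 2·x·y^3 and MU_y = 3·x^2·y^2.
MRS = MU_x/MU_y = (2/3)·y/x.
Tangency: set MRS = p_x/p_y = 2/7.5 = 4/15.
So (2/3)·y/x = 4/15, i.e. y = 0.4·x.
Substitute into the budget 2·x + 7.5·y = 100: 5·x = 100, so x* = 20.
Then y* = 0.4·20 = 8.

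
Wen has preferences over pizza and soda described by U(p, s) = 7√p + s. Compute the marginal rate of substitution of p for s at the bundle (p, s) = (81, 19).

MRS = 7/18

MU_p = 7/(2√p), MU_s = 1.
MRS = 7/(2√p) ÷ 1.
At (81, 19): MRS = 7/18.
So at (81, 19) the consumer would give up 7/18 units of s for one more unit of p.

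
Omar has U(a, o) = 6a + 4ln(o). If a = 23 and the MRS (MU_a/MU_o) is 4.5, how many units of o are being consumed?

MU_a = 6, MU_o = 4/o.
MRS = 6 ÷ (4/o).
MRS depends only on o: 1.5·o = 4.5 ⇒ o = 4.5/1.5 = 3.

o = 3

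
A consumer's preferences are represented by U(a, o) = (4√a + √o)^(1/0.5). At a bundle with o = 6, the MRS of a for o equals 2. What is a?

a = 24

For CES with ρ = 0.5, MRS = (4/1)·√(o/a).
Setting (4/1)·√(6/a) = 2 gives √(6/a) = 0.5, so 6/a = 0.25 and a = 24.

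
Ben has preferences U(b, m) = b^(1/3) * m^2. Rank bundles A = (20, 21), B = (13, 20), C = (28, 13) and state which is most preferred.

Bundle A

Evaluate utility at each bundle:
U(A) = 1197.058.
U(B) = 940.534.
U(C) = 513.184.
Highest utility is A, so A ≻ B ≻ C.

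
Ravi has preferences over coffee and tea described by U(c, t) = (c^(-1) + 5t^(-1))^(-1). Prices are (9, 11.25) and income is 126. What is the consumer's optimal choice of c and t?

c* = 4, t* = 8

For CES with ρ = -1, MRS = (1/5)·(t/c)^2.
Tangency: set MRS = p_c/p_t = 9/11.25 = 0.8.
So (t/c)^2 = 4; taking the square root, t/c = 2, i.e. t = 2·c.
Substitute into the budget 9·c + 11.25·t = 126: 31.5·c = 126, so c* = 4 and t* = 2·4 = 8.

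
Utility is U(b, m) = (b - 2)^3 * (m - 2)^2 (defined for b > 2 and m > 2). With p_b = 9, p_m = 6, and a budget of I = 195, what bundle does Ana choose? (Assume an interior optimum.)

MU_b = 3·(b−2)^2·(m−2)^2, MU_m = 2·(b−2)^3·(m−2).
MRS = (3/2)·(m−2)/(b−2).
Tangency: set MRS = p_b/p_m = 9/6 = 1.5.
So (3/2)·(m − 2)/(b − 2) = 1.5, i.e. (m − 2) = (b − 2).
Rewrite the budget in excess-of-subsistence terms: 9·(b − 2) + 6·(m − 2) = 195 − 9·2 − 6·2 = 165.
Substituting, 15·(b − 2) = 165, so b − 2 = 11 and b* = 13.
Then m − 2 = 11, so m* = 13.

b* = 13, m* = 13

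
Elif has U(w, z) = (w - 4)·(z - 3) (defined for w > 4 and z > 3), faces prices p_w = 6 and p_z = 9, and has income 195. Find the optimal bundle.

MU_w = (z−3), MU_z = (w−4).
MRS = (z−3)/(w−4).
Tangency: set MRS = p_w/p_z = 6/9 = 2/3.
So (z − 3)/(w − 4) = 2/3, i.e. (z − 3) = (2/3)·(w − 4).
Rewrite the budget in excess-of-subsistence terms: 6·(w − 4) + 9·(z − 3) = 195 − 6·4 − 9·3 = 144.
Substituting, 12·(w − 4) = 144, so w − 4 = 12 and w* = 16.
Then z − 3 = (2/3)·12 = 8, so z* = 11.

w* = 16, z* = 11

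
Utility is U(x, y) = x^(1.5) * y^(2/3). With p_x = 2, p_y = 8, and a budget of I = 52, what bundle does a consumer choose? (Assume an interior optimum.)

x* = 18, y* = 2

MU_x = 1.5·√x·y^(2/3) and MU_y = 2/3·x^(1.5)·y^(-1/3).
MRS = MU_x/MU_y = (2.25)·y/x.
Tangency: set MRS = p_x/p_y = 2/8 = 0.25.
So (2.25)·y/x = 0.25, i.e. y = (1/9)·x.
Substitute into the budget 2·x + 8·y = 52: (26/9)·x = 52, so x* = 18.
Then y* = (1/9)·18 = 2.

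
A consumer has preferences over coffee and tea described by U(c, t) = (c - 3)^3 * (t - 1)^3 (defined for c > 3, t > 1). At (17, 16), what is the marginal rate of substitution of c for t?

MRS = 15/14

MU_c = 3·(c−3)^2·(t−1)^3, MU_t = 3·(c−3)^3·(t−1)^2.
MRS = (t−1)/(c−3).
At (17, 16): MRS = 15/14.
The indifference curve has slope −15/14 at this bundle.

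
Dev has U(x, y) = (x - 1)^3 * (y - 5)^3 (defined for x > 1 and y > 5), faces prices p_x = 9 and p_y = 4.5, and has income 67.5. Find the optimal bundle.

MU_x = 3·(x−1)^2·(y−5)^3, MU_y = 3·(x−1)^3·(y−5)^2.
MRS = (y−5)/(x−1).
Tangency: set MRS = p_x/p_y = 9/4.5 = 2.
So (y − 5)/(x − 1) = 2, i.e. (y − 5) = 2·(x − 1).
Rewrite the budget in excess-of-subsistence terms: 9·(x − 1) + 4.5·(y − 5) = 67.5 − 9·1 − 4.5·5 = 36.
Substituting, 18·(x − 1) = 36, so x − 1 = 2 and x* = 3.
Then y − 5 = 2·2 = 4, so y* = 9.

x* = 3, y* = 9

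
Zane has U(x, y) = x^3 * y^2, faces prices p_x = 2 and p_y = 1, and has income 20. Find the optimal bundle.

MU_x = 3·x^2·y^2 and MU_y = 2·x^3·y.
MRS = MU_x/MU_y = (3/2)·y/x.
Tangency: set MRS = p_x/p_y = 2/1 = 2.
So (3/2)·y/x = 2, i.e. y = (4/3)·x.
Substitute into the budget 2·x + 1·y = 20: (10/3)·x = 20, so x* = 6.
Then y* = (4/3)·6 = 8.

x* = 6, y* = 8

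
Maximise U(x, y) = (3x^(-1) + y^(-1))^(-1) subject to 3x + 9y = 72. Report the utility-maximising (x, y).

For CES with ρ = -1, MRS = (3/1)·(y/x)^2.
Tangency: set MRS = p_x/p_y = 3/9 = 1/3.
So (y/x)^2 = 1/9; taking the square root, y/x = 1/3, i.e. y = (1/3)·x.
Substitute into the budget 3·x + 9·y = 72: 6·x = 72, so x* = 12 and y* = (1/3)·12 = 4.

x* = 12, y* = 4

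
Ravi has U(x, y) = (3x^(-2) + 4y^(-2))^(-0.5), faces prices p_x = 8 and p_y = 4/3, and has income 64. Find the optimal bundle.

For CES with ρ = -2, MRS = (3/4)·(y/x)^3.
Tangency: set MRS = p_x/p_y = 8/(4/3) = 6.
So (y/x)^3 = 8; taking the cube root, y/x = 2, i.e. y = 2·x.
Substitute into the budget 8·x + (4/3)·y = 64: (32/3)·x = 64, so x* = 6 and y* = 2·6 = 12.

x* = 6, y* = 12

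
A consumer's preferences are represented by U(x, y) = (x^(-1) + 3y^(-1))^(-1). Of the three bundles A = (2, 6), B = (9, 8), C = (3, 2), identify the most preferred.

Bundle B

Evaluate utility at each bundle:
U(A) = 1.000.
U(B) = 2.057.
U(C) = 0.545.
Highest utility is B, so B ≻ A ≻ C.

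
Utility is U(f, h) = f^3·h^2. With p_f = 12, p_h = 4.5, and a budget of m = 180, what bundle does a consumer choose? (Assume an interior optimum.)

MU_f = 3·f^2·h^2 and MU_h = 2·f^3·h.
MRS = MU_f/MU_h = (3/2)·h/f.
Tangency: set MRS = p_f/p_h = 12/4.5 = 8/3.
So (3/2)·h/f = 8/3, i.e. h = (16/9)·f.
Substitute into the budget 12·f + 4.5·h = 180: 20·f = 180, so f* = 9.
Then h* = (16/9)·9 = 16.

f* = 9, h* = 16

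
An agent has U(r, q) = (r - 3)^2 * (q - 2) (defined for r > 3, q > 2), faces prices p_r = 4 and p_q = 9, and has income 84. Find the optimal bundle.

MU_r = 2·(r−3)·(q−2), MU_q = (r−3)^2.
MRS = (2/1)·(q−2)/(r−3).
Tangency: set MRS = p_r/p_q = 4/9.
So (2/1)·(q − 2)/(r − 3) = 4/9, i.e. (q − 2) = (2/9)·(r − 3).
Rewrite the budget in excess-of-subsistence terms: 4·(r − 3) + 9·(q − 2) = 84 − 4·3 − 9·2 = 54.
Substituting, 6·(r − 3) = 54, so r − 3 = 9 and r* = 12.
Then q − 2 = (2/9)·9 = 2, so q* = 4.

r* = 12, q* = 4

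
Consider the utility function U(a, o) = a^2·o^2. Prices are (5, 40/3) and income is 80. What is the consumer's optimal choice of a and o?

MU_a = 2·a·o^2 and MU_o = 2·a^2·o.
MRS = MU_a/MU_o = o/a.
Tangency: set MRS = p_a/p_o = 5/(40/3) = 0.375.
So o/a = 0.375, i.e. o = 0.375·a.
Substitute into the budget 5·a + (40/3)·o = 80: 10·a = 80, so a* = 8.
Then o* = 0.375·8 = 3.

a* = 8, o* = 3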